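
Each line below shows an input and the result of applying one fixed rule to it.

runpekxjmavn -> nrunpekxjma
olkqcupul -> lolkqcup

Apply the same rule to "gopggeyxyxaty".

ygopggeyxyxa

In each case the input is transformed by: move the last character to the front, then delete the last character.
Applying that to "gopggeyxyxaty" gives "ygopggeyxyxa".
(Check on "olkqcupul": → "lolkqcupu" → "lolkqcup" ✓)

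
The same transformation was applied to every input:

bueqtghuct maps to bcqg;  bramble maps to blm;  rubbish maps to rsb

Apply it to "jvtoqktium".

What's happening: take characters alternately from the front and the back (1st, last, 2nd, 2nd-last, ...), then keep one character in every 3, starting at position 1 (positions 1st, 4th, 7th, ...).
Starting from "jvtoqktium": after the first operation, "jmvutiotqk"; after the second, "juok".

juok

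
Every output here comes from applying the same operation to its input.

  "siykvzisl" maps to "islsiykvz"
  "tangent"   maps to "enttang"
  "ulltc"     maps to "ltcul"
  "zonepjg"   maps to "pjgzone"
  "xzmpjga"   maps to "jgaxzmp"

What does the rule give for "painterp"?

Rule — move the last 3 characters to the front (rotate right by 3).
Doing the same to "painterp": "erppaint".

erppaint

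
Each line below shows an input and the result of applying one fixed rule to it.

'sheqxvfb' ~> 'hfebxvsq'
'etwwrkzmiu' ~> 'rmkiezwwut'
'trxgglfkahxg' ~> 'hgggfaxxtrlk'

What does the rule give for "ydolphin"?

The transformation: sort the characters into reverse alphabetical order, then swap the front and back halves of the string.
"ydolphin" → "yponlihd" → "lihdypon".

lihdypon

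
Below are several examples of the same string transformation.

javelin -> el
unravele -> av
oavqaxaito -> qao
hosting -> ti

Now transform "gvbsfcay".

sf

In each case the input is transformed by: swap each adjacent pair of characters (1↔2, 3↔4, ...), then keep one character in every 3, starting at position 3 (positions 3rd, 6th, 9th, ...).
For "gvbsfcay", step one produces "vgsbcfya"; step two turns that into "sf".
(Check on "oavqaxaito": → "aoqvxaiaot" → "qao" ✓)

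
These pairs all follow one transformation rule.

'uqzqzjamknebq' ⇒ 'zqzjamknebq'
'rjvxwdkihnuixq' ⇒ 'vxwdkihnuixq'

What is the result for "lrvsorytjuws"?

vsorytjuws

Looking at the pairs, the operation is to delete the first 2 characters.
Applying that to "lrvsorytjuws" gives "vsorytjuws".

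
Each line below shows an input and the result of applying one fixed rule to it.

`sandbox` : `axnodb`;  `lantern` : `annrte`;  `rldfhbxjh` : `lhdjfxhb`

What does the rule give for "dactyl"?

alcyt

Rule — delete the first character, then take characters alternately from the front and the back (1st, last, 2nd, 2nd-last, ...).
"dactyl" → "actyl" → "alcyt".
(Check on "rldfhbxjh": → "ldfhbxjh" → "lhdjfxhb" ✓)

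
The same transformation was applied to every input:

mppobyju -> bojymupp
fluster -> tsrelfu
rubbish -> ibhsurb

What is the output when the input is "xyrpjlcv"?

jpclxvry

Each output is the input with this applied: move the first 3 characters to the end (rotate left by 3), then swap each adjacent pair of characters (1↔2, 3↔4, ...).
Applying both steps to "xyrpjlcv": "pjlcvxyr", then "jpclxvry".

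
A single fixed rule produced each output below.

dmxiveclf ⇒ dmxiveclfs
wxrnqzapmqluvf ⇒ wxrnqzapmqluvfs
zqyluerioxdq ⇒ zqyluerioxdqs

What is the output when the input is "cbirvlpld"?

cbirvlplds

Each output is the input with this applied: append "s".
Doing the same to "cbirvlpld": "cbirvlplds".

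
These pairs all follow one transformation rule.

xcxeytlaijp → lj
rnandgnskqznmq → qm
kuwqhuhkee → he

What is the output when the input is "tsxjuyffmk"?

Looking at the pairs, the operation is to keep one character in every 3, starting at position 1 (positions 1st, 4th, 7th, ...), then keep only the last 2 characters.
Applying both steps to "tsxjuyffmk": "tjfk", then "fk".

fk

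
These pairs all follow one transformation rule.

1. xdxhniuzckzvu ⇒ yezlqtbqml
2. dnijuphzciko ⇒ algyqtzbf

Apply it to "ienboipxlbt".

sfzgocsk

The pattern: delete the first 3 characters, then shift every letter 9 places backward in the alphabet (wrapping around).
On "ienboipxlbt": the first step gives "boipxlbt", and the second then gives "sfzgocsk".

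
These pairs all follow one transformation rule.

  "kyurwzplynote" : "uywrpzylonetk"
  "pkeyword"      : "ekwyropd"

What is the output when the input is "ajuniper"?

The rule is to move the first character to the end, then swap each adjacent pair of characters (1↔2, 3↔4, ...).
"ajuniper" → "junipera" → "ujinepar".

ujinepar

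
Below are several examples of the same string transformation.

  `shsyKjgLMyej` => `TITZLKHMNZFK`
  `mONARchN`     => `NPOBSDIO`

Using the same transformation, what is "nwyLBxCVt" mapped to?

OXZMCYDWU

The transformation: shift every letter 1 place forward in the alphabet (wrapping around), then convert every letter to uppercase.
On "nwyLBxCVt": the first step gives "oxzMCyDWu", and the second then gives "OXZMCYDWU".
(Check on "shsyKjgLMyej": → "titzLkhMNzfk" → "TITZLKHMNZFK" ✓)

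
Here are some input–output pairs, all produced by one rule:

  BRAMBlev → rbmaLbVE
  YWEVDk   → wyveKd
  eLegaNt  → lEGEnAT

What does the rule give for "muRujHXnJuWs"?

Rule — flip the case of every letter, then swap each adjacent pair of characters (1↔2, 3↔4, ...).
For "muRujHXnJuWs", step one produces "MUrUJhxNjUwS"; step two turns that into "UMUrhJNxUjSw".
(Check on "BRAMBlev": → "brambLEV" → "rbmaLbVE" ✓)

UMUrhJNxUjSw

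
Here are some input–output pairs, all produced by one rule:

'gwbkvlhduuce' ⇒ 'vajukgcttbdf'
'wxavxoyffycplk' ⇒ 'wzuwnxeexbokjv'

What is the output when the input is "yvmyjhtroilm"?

ulxigsqnhklx

Looking at the pairs, the operation is to shift every letter 1 place backward in the alphabet (wrapping around), then move the first character to the end.
Starting from "yvmyjhtroilm": after the first operation, "xulxigsqnhkl"; after the second, "ulxigsqnhklx".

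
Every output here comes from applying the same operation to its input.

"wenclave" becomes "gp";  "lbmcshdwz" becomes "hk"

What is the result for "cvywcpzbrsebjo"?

Rule — shift every letter 11 places forward in the alphabet (wrapping around), then keep only the last 2 characters.
Applying both steps to "cvywcpzbrsebjo": "ngjhnakmcdpmuz", then "uz".

uz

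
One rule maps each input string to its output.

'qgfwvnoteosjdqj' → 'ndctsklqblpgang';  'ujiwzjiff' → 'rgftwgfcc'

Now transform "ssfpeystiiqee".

The pattern: shift every letter 3 places backward in the alphabet (wrapping around).
Doing the same to "ssfpeystiiqee": "ppcmbvpqffnbb".

ppcmbvpqffnbb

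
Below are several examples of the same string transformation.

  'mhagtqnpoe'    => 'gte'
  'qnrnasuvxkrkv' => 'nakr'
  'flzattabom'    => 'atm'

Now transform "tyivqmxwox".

In each case the input is transformed by: swap each adjacent pair of characters (1↔2, 3↔4, ...), then keep one character in every 3, starting at position 3 (positions 3rd, 6th, 9th, ...).
Starting from "tyivqmxwox": after the first operation, "ytvimqwxxo"; after the second, "vqx".
(Check on "flzattabom": → "lfazttbamo" → "atm" ✓)

vqx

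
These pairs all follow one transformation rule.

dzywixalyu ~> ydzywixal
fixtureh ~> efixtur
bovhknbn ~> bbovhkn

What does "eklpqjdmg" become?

meklpqjd

The rule is to delete the last character, then move the last character to the front.
For "eklpqjdmg", step one produces "eklpqjdm"; step two turns that into "meklpqjd".
(Check on "dzywixalyu": → "dzywixaly" → "ydzywixal" ✓)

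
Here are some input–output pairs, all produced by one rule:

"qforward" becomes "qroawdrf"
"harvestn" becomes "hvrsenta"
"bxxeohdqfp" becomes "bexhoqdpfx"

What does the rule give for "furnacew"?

Rule — swap each adjacent pair of characters (1↔2, 3↔4, ...), then move the first character to the end.
"furnacew" → "ufnrcawe" → "fnrcaweu".

fnrcaweu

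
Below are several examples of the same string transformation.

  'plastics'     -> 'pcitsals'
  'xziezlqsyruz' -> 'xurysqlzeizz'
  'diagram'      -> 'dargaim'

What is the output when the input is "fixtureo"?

ferutxio

Rule — swap the first and last characters, then reverse the string.
Applying both steps to "fixtureo": "oixturef", then "ferutxio".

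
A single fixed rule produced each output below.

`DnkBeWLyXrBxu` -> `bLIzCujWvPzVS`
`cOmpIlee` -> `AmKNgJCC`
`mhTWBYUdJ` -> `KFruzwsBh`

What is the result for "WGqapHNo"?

ueOYNflM

What's happening: shift every letter 2 places backward in the alphabet (wrapping around), then flip the case of every letter.
"WGqapHNo" → "UEoynFLm" → "ueOYNflM".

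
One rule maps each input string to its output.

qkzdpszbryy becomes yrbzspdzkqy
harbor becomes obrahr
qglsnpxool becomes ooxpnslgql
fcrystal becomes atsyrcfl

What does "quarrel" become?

errauql

Looking at the pairs, the operation is to reverse the string, then move the first character to the end.
Applying both steps to "quarrel": "lerrauq", then "errauql".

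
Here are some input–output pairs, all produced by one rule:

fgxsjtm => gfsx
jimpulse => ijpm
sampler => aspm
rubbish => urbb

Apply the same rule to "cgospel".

gcso

Each output is the input with this applied: swap each adjacent pair of characters (1↔2, 3↔4, ...), then keep only the first 4 characters.
Doing the same to "cgospel": "gcso".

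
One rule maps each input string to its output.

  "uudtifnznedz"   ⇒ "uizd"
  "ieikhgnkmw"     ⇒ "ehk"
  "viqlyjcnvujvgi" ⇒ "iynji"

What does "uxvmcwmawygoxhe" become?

xcagh

Rule — keep one character in every 3, starting at position 2 (positions 2nd, 5th, 8th, ...).
For "uxvmcwmawygoxhe" the result is "xcagh".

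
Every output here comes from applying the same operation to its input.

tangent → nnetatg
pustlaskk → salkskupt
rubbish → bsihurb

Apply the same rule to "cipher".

preich

In each case the input is transformed by: swap each adjacent pair of characters (1↔2, 3↔4, ...), then move the first 3 characters to the end (rotate left by 3).
For "cipher" the result is "preich".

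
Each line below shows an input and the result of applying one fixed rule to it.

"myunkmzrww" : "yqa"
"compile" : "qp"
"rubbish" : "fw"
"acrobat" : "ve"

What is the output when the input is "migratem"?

What's happening: shift every letter 4 places forward in the alphabet (wrapping around), then keep one character in every 3, starting at position 3 (positions 3rd, 6th, 9th, ...).
Working it through for "migratem": intermediate "qmkvexiq", final "kx".
(Check on "acrobat": → "egvsfex" → "ve" ✓)

kx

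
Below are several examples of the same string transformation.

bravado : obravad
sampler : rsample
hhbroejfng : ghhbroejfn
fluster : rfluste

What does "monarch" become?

hmonarc

The transformation: move the last character to the front.
So "monarch" becomes "hmonarc".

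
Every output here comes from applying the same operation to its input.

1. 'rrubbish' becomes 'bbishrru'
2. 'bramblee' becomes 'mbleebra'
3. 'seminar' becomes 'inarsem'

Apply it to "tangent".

genttan

The pattern: move the first 3 characters to the end (rotate left by 3).
"tangent" → "genttan".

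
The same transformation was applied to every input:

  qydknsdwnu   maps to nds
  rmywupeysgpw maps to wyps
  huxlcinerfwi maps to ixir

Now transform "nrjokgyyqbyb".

bjgq

Rule — keep one character in every 3, starting at position 3 (positions 3rd, 6th, 9th, ...), then move the last character to the front.
Working it through for "nrjokgyyqbyb": intermediate "jgqb", final "bjgq".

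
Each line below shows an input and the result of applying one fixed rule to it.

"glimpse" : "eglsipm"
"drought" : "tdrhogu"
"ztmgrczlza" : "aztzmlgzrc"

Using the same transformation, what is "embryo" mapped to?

oemybr

In each case the input is transformed by: swap the first and last characters, then take characters alternately from the front and the back (1st, last, 2nd, 2nd-last, ...).
Starting from "embryo": after the first operation, "ombrye"; after the second, "oemybr".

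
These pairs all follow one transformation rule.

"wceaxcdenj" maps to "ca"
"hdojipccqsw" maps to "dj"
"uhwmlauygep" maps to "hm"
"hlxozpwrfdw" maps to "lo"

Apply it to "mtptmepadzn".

Looking at the pairs, the operation is to keep every other character starting from the second (positions 2nd, 4th, 6th, ...), then delete the last 3 characters.
On "mtptmepadzn": the first step gives "tteaz", and the second then gives "tt".

tt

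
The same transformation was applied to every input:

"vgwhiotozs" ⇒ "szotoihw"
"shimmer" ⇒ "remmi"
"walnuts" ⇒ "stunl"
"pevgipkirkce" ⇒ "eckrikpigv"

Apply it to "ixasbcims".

smicbsa

What's happening: reverse the string, then delete the last 2 characters.
For "ixasbcims", step one produces "smicbsaxi"; step two turns that into "smicbsa".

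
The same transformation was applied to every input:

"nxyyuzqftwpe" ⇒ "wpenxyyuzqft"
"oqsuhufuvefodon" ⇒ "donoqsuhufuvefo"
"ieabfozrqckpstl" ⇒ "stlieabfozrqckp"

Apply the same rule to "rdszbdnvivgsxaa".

The rule is to move the last 3 characters to the front (rotate right by 3).
So "rdszbdnvivgsxaa" becomes "xaardszbdnvivgs".

xaardszbdnvivgs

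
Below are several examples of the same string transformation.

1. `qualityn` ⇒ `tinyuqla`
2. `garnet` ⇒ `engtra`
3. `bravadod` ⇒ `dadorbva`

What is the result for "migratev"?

The transformation: swap the front and back halves of the string, then swap each adjacent pair of characters (1↔2, 3↔4, ...).
For "migratev", step one produces "atevmigr"; step two turns that into "taveimrg".

taveimrg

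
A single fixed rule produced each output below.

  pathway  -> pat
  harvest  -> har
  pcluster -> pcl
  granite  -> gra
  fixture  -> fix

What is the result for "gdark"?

gda

What's happening: keep only the first 3 characters.
On "gdark" that produces "gda".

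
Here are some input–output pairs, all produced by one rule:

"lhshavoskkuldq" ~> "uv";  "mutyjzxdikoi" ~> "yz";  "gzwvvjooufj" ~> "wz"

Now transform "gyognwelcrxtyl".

Rule — sort the characters into alphabetical order, then keep only the last 2 characters.
On "gyognwelcrxtyl": the first step gives "ceggllnortwxyy", and the second then gives "yy".

yy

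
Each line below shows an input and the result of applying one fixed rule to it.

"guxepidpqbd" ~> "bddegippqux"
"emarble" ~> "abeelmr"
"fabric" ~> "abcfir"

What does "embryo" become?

bemory

The transformation: sort the characters into alphabetical order.
Applying that to "embryo" gives "bemory".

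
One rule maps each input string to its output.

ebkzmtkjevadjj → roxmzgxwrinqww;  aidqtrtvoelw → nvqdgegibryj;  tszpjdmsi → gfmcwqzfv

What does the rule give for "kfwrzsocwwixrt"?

What's happening: shift every letter 13 places forward in the alphabet (wrapping around) — i.e. ROT13.
So "kfwrzsocwwixrt" becomes "xsjemfbpjjvkeg".

xsjemfbpjjvkeg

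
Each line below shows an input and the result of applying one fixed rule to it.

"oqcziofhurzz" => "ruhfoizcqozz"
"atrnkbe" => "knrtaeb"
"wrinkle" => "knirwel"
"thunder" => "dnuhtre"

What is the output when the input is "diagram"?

rgaidma

Looking at the pairs, the operation is to reverse the string, then move the first 2 characters to the end (rotate left by 2).
"diagram" → "margaid" → "rgaidma".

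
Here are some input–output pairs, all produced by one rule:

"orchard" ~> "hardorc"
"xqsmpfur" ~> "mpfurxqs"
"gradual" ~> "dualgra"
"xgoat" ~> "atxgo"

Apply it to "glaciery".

Looking at the pairs, the operation is to move the first 3 characters to the end (rotate left by 3).
For "glaciery" the result is "cierygla".

cierygla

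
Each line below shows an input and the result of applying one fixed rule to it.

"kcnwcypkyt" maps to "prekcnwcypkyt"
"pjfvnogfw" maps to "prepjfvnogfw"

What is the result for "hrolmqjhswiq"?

The transformation: prepend "pre".
"hrolmqjhswiq" → "prehrolmqjhswiq".

prehrolmqjhswiq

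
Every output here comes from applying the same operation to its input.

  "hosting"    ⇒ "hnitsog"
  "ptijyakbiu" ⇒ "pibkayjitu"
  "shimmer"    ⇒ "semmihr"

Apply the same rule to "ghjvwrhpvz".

gvphrwvjhz

Looking at the pairs, the operation is to swap the first and last characters, then reverse the string.
Starting from "ghjvwrhpvz": after the first operation, "zhjvwrhpvg"; after the second, "gvphrwvjhz".
(Check on "hosting": → "gostinh" → "hnitsog" ✓)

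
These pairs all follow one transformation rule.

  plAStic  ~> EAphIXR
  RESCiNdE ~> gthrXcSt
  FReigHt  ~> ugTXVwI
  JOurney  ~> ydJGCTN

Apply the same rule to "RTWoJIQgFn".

The pattern: shift every letter 11 places backward in the alphabet (wrapping around), then flip the case of every letter.
On "RTWoJIQgFn" that produces "gilDyxfVuC".

gilDyxfVuC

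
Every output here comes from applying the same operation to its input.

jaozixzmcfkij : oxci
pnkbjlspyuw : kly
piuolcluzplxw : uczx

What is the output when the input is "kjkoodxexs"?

kdx

In each case the input is transformed by: keep one character in every 3, starting at position 3 (positions 3rd, 6th, 9th, ...).
On "kjkoodxexs" that produces "kdx".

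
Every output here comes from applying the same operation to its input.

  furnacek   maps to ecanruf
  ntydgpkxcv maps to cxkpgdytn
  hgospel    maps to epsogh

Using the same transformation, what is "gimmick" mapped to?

cimmig

The pattern: reverse the string, then delete the first character.
"gimmick" → "kcimmig" → "cimmig".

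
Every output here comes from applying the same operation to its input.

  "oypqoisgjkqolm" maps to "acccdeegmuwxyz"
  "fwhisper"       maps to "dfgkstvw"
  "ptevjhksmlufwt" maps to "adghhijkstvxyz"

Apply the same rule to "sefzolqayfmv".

acegjmnosttz

Looking at the pairs, the operation is to shift every letter 12 places backward in the alphabet (wrapping around), then sort the characters into alphabetical order.
Applying that to "sefzolqayfmv" gives "acegjmnosttz".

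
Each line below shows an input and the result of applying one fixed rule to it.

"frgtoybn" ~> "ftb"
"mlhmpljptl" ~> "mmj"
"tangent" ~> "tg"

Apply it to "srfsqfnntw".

The rule is to move the last character to the front, then keep one character in every 3, starting at position 2 (positions 2nd, 5th, 8th, ...).
So "srfsqfnntw" becomes "ssn".
(Check on "frgtoybn": → "nfrgtoyb" → "ftb" ✓)

ssn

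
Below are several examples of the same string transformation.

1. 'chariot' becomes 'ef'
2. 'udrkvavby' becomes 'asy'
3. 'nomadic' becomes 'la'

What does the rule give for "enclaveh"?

kxe

The rule is to keep one character in every 3, starting at position 2 (positions 2nd, 5th, 8th, ...), then shift every letter 3 places backward in the alphabet (wrapping around).
For "enclaveh", step one produces "nah"; step two turns that into "kxe".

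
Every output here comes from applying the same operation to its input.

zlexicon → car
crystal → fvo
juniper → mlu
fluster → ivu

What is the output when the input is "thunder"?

The pattern: shift every letter 3 places forward in the alphabet (wrapping around), then keep one character in every 3, starting at position 1 (positions 1st, 4th, 7th, ...).
For "thunder", step one produces "wkxqghu"; step two turns that into "wqu".

wqu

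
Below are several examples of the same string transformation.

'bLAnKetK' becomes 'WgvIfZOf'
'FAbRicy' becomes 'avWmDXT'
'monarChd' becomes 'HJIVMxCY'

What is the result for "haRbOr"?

The rule is to shift every letter 5 places backward in the alphabet (wrapping around), then flip the case of every letter.
"haRbOr" → "cvMwJm" → "CVmWjM".
(Check on "monarChd": → "hjivmXcy" → "HJIVMxCY" ✓)

CVmWjM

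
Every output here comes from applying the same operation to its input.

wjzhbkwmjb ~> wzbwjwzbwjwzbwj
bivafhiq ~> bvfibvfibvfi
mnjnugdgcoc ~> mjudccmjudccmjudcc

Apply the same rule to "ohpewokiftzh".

Each output is the input with this applied: keep every other character starting from the first (positions 1st, 3rd, 5th, ...), then write the whole string 3 times in a row.
Working it through for "ohpewokiftzh": intermediate "opwkfz", final "opwkfzopwkfzopwkfz".

opwkfzopwkfzopwkfz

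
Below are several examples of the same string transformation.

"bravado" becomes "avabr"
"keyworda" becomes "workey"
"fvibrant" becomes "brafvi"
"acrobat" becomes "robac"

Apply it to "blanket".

In each case the input is transformed by: delete the last 2 characters, then move the last 3 characters to the front (rotate right by 3).
Applying both steps to "blanket": "blank", then "ankbl".

ankbl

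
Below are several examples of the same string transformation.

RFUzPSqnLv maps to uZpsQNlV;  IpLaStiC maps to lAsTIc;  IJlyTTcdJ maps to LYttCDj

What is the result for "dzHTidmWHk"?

Looking at the pairs, the operation is to delete the first 2 characters, then flip the case of every letter.
Working it through for "dzHTidmWHk": intermediate "HTidmWHk", final "htIDMwhK".

htIDMwhK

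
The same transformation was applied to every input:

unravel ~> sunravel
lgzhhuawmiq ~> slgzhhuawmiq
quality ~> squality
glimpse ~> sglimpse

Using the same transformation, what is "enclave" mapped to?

senclave

Looking at the pairs, the operation is to prepend "s".
So "enclave" becomes "senclave".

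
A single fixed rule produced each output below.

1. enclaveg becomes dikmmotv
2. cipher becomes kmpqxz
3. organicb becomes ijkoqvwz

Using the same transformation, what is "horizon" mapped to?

hpqvwwz

Each output is the input with this applied: shift every letter 8 places forward in the alphabet (wrapping around), then sort the characters into alphabetical order.
Starting from "horizon": after the first operation, "pwzqhwv"; after the second, "hpqvwwz".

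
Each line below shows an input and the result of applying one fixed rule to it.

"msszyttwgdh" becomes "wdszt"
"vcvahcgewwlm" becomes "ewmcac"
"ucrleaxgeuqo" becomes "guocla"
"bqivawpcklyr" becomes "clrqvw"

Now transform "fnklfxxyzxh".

The transformation: keep every other character starting from the second (positions 2nd, 4th, 6th, ...), then move the first 3 characters to the end (rotate left by 3).
"fnklfxxyzxh" → "nlxyx" → "yxnlx".

yxnlx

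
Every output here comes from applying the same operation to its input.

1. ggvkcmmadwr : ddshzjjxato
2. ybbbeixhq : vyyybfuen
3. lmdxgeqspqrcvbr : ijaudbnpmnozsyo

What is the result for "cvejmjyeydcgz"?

zsbgjgvbvazdw

The transformation: shift every letter 3 places backward in the alphabet (wrapping around).
So "cvejmjyeydcgz" becomes "zsbgjgvbvazdw".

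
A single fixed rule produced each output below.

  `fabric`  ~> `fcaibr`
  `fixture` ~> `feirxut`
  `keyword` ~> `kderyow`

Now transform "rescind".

The rule is to take characters alternately from the front and the back (1st, last, 2nd, 2nd-last, ...).
For "rescind" the result is "rdensic".

rdensic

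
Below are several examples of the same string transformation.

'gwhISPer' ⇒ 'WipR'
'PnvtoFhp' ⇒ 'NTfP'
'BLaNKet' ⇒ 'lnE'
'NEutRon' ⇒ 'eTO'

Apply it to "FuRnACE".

The transformation: keep every other character starting from the second (positions 2nd, 4th, 6th, ...), then flip the case of every letter.
Working it through for "FuRnACE": intermediate "unC", final "UNc".

UNc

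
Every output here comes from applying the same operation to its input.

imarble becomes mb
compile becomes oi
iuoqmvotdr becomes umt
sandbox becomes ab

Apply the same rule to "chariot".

The pattern: keep one character in every 3, starting at position 2 (positions 2nd, 5th, 8th, ...).
Doing the same to "chariot": "hi".

hi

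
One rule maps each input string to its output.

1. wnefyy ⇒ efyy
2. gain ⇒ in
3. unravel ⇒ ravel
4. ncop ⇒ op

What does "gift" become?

In each case the input is transformed by: delete the first 2 characters.
"gift" → "ft".

ft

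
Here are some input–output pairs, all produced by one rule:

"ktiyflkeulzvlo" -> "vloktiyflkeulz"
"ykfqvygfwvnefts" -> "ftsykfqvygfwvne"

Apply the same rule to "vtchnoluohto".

htovtchnoluo

The transformation: move the last 3 characters to the front (rotate right by 3).
"vtchnoluohto" → "htovtchnoluo".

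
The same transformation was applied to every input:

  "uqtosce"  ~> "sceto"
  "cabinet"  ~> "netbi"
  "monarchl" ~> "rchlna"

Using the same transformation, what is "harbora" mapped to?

orarb

What's happening: delete the first 2 characters, then move the first 2 characters to the end (rotate left by 2).
Starting from "harbora": after the first operation, "rbora"; after the second, "orarb".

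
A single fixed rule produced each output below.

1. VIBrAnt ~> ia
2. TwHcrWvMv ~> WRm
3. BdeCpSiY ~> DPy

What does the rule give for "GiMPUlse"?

What's happening: flip the case of every letter, then keep one character in every 3, starting at position 2 (positions 2nd, 5th, 8th, ...).
On "GiMPUlse": the first step gives "gImpuLSE", and the second then gives "IuE".

IuE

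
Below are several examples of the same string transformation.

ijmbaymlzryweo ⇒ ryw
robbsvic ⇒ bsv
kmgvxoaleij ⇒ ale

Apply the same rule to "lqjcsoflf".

sof

Rule — delete the last 2 characters, then keep only the last 3 characters.
Working it through for "lqjcsoflf": intermediate "lqjcsof", final "sof".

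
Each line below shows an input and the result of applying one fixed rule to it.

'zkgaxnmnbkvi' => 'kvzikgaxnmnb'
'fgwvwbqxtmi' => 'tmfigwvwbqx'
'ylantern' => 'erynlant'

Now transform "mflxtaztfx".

In each case the input is transformed by: swap the first and last characters, then move the last 3 characters to the front (rotate right by 3).
Applying both steps to "mflxtaztfx": "xflxtaztfm", then "tfmxflxtaz".

tfmxflxtaz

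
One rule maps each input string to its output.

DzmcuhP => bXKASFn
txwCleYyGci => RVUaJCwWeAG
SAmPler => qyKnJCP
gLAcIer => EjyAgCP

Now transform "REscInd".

pcQAgLB

Rule — flip the case of every letter, then shift every letter 2 places backward in the alphabet (wrapping around).
On "REscInd" that produces "pcQAgLB".
(Check on "txwCleYyGci": → "TXWcLEyYgCI" → "RVUaJCwWeAG" ✓)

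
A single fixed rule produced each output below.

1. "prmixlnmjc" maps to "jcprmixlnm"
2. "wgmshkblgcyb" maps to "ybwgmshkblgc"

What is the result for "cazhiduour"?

Rule — move the last 2 characters to the front (rotate right by 2).
On "cazhiduour" that produces "urcazhiduo".

urcazhiduo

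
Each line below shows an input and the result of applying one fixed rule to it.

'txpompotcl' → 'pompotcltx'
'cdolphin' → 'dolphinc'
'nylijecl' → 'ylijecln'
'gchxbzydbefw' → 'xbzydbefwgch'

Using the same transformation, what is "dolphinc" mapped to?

olphincd

The pattern: move the last 3 characters to the front (rotate right by 3), then swap the front and back halves of the string.
For "dolphinc", step one produces "incdolph"; step two turns that into "olphincd".
(Check on "nylijecl": → "eclnylij" → "ylijecln" ✓)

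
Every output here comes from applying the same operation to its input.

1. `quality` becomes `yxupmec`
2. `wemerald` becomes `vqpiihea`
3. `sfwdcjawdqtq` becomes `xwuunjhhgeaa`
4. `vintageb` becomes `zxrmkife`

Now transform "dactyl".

xphgec

Looking at the pairs, the operation is to shift every letter 4 places forward in the alphabet (wrapping around), then sort the characters into reverse alphabetical order.
"dactyl" → "xphgec".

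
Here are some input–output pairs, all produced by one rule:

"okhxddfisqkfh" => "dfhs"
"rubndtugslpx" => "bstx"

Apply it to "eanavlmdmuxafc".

Looking at the pairs, the operation is to keep one character in every 3, starting at position 3 (positions 3rd, 6th, 9th, ...), then sort the characters into alphabetical order.
Doing the same to "eanavlmdmuxafc": "almn".

almn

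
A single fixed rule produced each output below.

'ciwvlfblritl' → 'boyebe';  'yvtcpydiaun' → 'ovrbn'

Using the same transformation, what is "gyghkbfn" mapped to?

raug

The rule is to shift every letter 7 places backward in the alphabet (wrapping around), then keep every other character starting from the second (positions 2nd, 4th, 6th, ...).
Applying both steps to "gyghkbfn": "zrzaduyg", then "raug".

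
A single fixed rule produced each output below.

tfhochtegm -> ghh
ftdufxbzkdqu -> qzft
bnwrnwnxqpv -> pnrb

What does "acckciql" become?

The rule is to reverse the string, then keep one character in every 3, starting at position 2 (positions 2nd, 5th, 8th, ...).
Applying that to "acckciql" gives "qka".

qka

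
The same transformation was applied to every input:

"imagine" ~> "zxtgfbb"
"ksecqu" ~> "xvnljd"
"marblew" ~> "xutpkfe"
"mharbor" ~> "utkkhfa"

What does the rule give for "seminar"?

xtlkgfb

The pattern: shift every letter 7 places backward in the alphabet (wrapping around), then sort the characters into reverse alphabetical order.
"seminar" → "lxfbgtk" → "xtlkgfb".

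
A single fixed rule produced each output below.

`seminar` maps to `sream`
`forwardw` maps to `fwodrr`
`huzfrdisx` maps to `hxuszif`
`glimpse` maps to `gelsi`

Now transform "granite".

gerta

What's happening: take characters alternately from the front and the back (1st, last, 2nd, 2nd-last, ...), then delete the last 2 characters.
Starting from "granite": after the first operation, "gertain"; after the second, "gerta".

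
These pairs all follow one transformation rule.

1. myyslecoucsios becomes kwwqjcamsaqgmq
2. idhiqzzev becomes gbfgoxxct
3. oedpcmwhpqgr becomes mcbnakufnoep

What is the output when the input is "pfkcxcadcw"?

The transformation: shift every letter 2 places backward in the alphabet (wrapping around).
On "pfkcxcadcw" that produces "ndiavaybau".

ndiavaybau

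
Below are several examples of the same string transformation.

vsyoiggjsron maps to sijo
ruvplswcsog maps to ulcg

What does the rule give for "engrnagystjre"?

nnyj

Each output is the input with this applied: keep one character in every 3, starting at position 2 (positions 2nd, 5th, 8th, ...).
So "engrnagystjre" becomes "nnyj".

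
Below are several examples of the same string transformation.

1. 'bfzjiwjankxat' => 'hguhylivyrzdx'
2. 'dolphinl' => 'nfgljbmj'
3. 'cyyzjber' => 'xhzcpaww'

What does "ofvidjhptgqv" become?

gbhfnreotmdt

Each output is the input with this applied: move the first 3 characters to the end (rotate left by 3), then shift every letter 2 places backward in the alphabet (wrapping around).
Applying both steps to "ofvidjhptgqv": "idjhptgqvofv", then "gbhfnreotmdt".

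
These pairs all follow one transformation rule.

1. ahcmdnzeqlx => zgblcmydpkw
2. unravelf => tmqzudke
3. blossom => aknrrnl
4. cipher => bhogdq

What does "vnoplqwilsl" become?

The transformation: shift every letter 1 place backward in the alphabet (wrapping around).
Applying that to "vnoplqwilsl" gives "umnokpvhkrk".

umnokpvhkrk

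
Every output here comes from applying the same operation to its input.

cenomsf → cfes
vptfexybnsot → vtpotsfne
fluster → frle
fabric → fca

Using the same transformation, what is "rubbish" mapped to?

rhus

The transformation: take characters alternately from the front and the back (1st, last, 2nd, 2nd-last, ...), then delete the last 3 characters.
On "rubbish": the first step gives "rhusbib", and the second then gives "rhus".
(Check on "cenomsf": → "cfesnmo" → "cfes" ✓)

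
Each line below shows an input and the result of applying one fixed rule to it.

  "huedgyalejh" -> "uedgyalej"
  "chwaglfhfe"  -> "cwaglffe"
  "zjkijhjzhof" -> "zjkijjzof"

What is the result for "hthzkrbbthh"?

The transformation: remove every "h".
Applying that to "hthzkrbbthh" gives "tzkrbbt".

tzkrbbt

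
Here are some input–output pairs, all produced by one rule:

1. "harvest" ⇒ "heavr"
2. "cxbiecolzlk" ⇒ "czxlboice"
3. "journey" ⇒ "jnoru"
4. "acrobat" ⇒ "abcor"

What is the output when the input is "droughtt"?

dhrgou

The pattern: delete the last 2 characters, then take characters alternately from the front and the back (1st, last, 2nd, 2nd-last, ...).
Applying both steps to "droughtt": "drough", then "dhrgou".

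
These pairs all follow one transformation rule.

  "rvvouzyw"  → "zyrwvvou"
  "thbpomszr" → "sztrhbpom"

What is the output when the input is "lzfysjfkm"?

Looking at the pairs, the operation is to swap the first and last characters, then move the last 3 characters to the front (rotate right by 3).
Working it through for "lzfysjfkm": intermediate "mzfysjfkl", final "fklmzfysj".

fklmzfysj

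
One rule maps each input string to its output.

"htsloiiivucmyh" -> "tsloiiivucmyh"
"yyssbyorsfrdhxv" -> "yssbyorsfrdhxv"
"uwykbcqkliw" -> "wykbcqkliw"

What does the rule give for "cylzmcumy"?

ylzmcumy

What's happening: delete the first character.
So "cylzmcumy" becomes "ylzmcumy".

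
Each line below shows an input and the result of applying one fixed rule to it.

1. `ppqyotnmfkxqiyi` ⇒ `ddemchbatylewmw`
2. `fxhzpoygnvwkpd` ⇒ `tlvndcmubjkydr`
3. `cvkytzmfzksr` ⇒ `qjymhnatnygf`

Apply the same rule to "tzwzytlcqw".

hnknmhzqek

What's happening: shift every letter 12 places backward in the alphabet (wrapping around).
Applying that to "tzwzytlcqw" gives "hnknmhzqek".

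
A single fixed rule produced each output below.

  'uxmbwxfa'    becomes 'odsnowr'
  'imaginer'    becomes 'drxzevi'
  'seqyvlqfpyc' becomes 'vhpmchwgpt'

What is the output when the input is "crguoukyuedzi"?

In each case the input is transformed by: shift every letter 9 places backward in the alphabet (wrapping around), then delete the first character.
Working it through for "crguoukyuedzi": intermediate "tixlflbplvuqz", final "ixlflbplvuqz".

ixlflbplvuqz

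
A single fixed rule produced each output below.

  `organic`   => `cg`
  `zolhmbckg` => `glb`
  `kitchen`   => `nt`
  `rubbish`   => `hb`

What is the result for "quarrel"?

Looking at the pairs, the operation is to take characters alternately from the front and the back (1st, last, 2nd, 2nd-last, ...), then keep one character in every 3, starting at position 2 (positions 2nd, 5th, 8th, ...).
Working it through for "quarrel": intermediate "qluearr", final "la".

la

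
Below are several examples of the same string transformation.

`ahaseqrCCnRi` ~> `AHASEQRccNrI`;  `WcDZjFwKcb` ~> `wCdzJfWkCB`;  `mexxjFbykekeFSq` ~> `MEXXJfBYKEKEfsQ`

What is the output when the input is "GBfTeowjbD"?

The transformation: flip the case of every letter.
For "GBfTeowjbD" the result is "gbFtEOWJBd".

gbFtEOWJBd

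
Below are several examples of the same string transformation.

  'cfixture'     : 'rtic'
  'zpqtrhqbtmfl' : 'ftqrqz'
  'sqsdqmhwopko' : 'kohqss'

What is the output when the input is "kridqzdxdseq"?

eddqik

The transformation: reverse the string, then keep every other character starting from the second (positions 2nd, 4th, 6th, ...).
Working it through for "kridqzdxdseq": intermediate "qesdxdzqdirk", final "eddqik".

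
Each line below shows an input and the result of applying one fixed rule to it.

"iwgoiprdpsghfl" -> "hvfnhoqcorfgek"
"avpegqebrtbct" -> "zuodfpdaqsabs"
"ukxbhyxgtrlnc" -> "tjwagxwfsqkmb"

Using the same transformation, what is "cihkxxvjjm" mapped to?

bhgjwwuiil

The pattern: shift every letter 1 place backward in the alphabet (wrapping around).
For "cihkxxvjjm" the result is "bhgjwwuiil".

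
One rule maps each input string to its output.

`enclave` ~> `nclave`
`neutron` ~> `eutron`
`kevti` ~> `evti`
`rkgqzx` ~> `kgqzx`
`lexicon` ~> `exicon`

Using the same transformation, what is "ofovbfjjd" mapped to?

Looking at the pairs, the operation is to delete the first character.
For "ofovbfjjd" the result is "fovbfjjd".

fovbfjjd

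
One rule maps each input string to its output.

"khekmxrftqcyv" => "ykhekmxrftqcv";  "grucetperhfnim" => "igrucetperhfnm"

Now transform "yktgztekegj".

gyktgztekej

The pattern: move the last character to the front, then swap the first and last characters.
Applying both steps to "yktgztekegj": "jyktgztekeg", then "gyktgztekej".
(Check on "khekmxrftqcyv": → "vkhekmxrftqcy" → "ykhekmxrftqcv" ✓)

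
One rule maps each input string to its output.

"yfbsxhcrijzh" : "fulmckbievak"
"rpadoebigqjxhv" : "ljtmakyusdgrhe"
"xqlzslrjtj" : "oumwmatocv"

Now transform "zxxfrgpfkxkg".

sinanjcaaiuj

What's happening: shift every letter 3 places forward in the alphabet (wrapping around), then swap the front and back halves of the string.
"zxxfrgpfkxkg" → "caaiujsinanj" → "sinanjcaaiuj".
(Check on "xqlzslrjtj": → "atocvoumwm" → "oumwmatocv" ✓)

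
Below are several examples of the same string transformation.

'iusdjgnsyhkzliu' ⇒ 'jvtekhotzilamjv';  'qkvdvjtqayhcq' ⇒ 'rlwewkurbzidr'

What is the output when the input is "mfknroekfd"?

nglospflge

What's happening: shift every letter 1 place forward in the alphabet (wrapping around).
"mfknroekfd" → "nglospflge".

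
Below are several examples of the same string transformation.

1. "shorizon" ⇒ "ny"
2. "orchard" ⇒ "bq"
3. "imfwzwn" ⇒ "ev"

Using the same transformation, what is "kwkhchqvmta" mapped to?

Each output is the input with this applied: keep one character in every 3, starting at position 3 (positions 3rd, 6th, 9th, ...), then shift every letter 1 place backward in the alphabet (wrapping around).
On "kwkhchqvmta" that produces "jgl".
(Check on "imfwzwn": → "fw" → "ev" ✓)

jgl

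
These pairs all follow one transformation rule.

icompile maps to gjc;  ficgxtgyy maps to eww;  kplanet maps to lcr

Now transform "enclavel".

tcj

The rule is to shift every letter 2 places backward in the alphabet (wrapping around), then keep only the last 3 characters.
For "enclavel", step one produces "clajytcj"; step two turns that into "tcj".
(Check on "icompile": → "gamkngjc" → "gjc" ✓)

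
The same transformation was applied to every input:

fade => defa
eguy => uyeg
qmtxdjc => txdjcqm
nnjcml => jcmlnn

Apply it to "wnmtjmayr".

mtjmayrwn

Looking at the pairs, the operation is to move the first 2 characters to the end (rotate left by 2).
"wnmtjmayr" → "mtjmayrwn".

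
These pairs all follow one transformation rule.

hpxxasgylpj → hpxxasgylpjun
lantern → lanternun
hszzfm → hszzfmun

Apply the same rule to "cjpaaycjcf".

cjpaaycjcfun

The pattern: append "un".
For "cjpaaycjcf" the result is "cjpaaycjcfun".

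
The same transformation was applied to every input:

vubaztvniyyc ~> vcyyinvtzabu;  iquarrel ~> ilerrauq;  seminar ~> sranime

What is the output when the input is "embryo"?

The transformation: reverse the string, then move the last character to the front.
Starting from "embryo": after the first operation, "oyrbme"; after the second, "eoyrbm".

eoyrbm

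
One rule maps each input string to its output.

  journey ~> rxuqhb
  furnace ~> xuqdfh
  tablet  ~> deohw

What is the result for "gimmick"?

In each case the input is transformed by: shift every letter 3 places forward in the alphabet (wrapping around), then delete the first character.
For "gimmick", step one produces "jlpplfn"; step two turns that into "lpplfn".

lpplfn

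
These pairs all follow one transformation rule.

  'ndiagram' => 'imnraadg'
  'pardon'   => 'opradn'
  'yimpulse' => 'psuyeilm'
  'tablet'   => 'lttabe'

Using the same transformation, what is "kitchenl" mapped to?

The pattern: sort the characters into alphabetical order, then swap the front and back halves of the string.
"kitchenl" → "cehiklnt" → "klntcehi".

klntcehi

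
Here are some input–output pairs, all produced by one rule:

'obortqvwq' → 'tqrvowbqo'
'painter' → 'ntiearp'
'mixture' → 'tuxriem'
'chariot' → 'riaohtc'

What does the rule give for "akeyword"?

The transformation: take characters alternately from the front and the back (1st, last, 2nd, 2nd-last, ...), then reverse the string.
Working it through for "akeyword": intermediate "adkreoyw", final "wyoerkda".
(Check on "painter": → "praeitn" → "ntiearp" ✓)

wyoerkda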